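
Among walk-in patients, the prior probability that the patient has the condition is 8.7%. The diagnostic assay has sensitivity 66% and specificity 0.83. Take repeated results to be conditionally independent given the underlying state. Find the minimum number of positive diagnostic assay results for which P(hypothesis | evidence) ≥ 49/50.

5

Prior odds = 0.087/0.913 = 87/913.
False-positive rate = 1 − 0.83 = 0.17; likelihood ratio of a positive = 0.66/0.17 = 66/17.
Target odds: 0.98 ÷ 0.02 = 49.
Require (66/17)ⁿ ≥ 49 ÷ (87/913) = 44737/87.
(66/17)⁴ = 18974736/83521 falls short of 44737/87 but (66/17)⁵ ≈882.013 reaches it, so n = 5.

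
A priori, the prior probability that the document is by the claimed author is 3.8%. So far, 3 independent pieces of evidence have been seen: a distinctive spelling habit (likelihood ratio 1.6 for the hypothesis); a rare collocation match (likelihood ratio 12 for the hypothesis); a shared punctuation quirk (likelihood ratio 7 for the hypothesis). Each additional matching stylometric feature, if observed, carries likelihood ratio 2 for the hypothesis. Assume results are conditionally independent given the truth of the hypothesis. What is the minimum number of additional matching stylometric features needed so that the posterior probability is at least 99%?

5

Prior odds = 0.038/0.962 = 19/481.
Combined Bayes factor of the evidence already in hand = 1.6 × 12 × 7 = 134.4.
Odds after that evidence = (19/481) × 134.4 = 12768/2405.
Target odds = 0.99/0.01 = 99.
Need 2ⁿ ≥ 99 ÷ (12768/2405) = 79365/4256.
2⁴ = 16 falls short of 79365/4256 but 2⁵ = 32 reaches it, so n = 5.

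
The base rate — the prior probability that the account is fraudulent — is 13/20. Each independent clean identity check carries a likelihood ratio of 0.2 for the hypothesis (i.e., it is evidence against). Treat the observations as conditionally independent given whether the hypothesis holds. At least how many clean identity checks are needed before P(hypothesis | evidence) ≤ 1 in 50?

Prior odds: 0.65 ÷ 0.35 = 13/7.
Likelihood ratio per clean identity check = 0.2.
Target posterior odds = 0.02/0.98 = 1/49.
Require 0.2ⁿ ≤ 1/49 ÷ (13/7) = 1/91.
0.2² = 0.04 is still above 1/91 but 0.2³ = 0.008 is at or below it, so n = 3.

3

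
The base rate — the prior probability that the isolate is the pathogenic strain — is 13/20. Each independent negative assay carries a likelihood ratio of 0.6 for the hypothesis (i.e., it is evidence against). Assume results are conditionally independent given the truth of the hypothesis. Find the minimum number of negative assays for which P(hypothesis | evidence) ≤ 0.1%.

15

Prior odds: 0.65 ÷ 0.35 = 13/7.
Likelihood ratio per negative assay = 0.6.
Target odds: 0.001 ÷ 0.999 = 1/999.
Require 0.6ⁿ ≤ 1/999 ÷ (13/7) = 7/12987.
0.6¹⁴ ≈0.000783642 is still above 7/12987 but 0.6¹⁵ ≈0.000470185 is at or below it, so n = 15.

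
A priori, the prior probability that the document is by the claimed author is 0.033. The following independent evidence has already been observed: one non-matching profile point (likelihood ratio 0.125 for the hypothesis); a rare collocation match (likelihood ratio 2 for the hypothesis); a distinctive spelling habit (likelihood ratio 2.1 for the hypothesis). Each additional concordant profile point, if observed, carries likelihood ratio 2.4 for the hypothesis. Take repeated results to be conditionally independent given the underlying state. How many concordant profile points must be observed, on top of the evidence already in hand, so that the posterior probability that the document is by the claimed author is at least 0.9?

Prior odds = 0.033/0.967 = 33/967.
Combined Bayes factor of the evidence already in hand = 0.125 × 2 × 2.1 = 0.525.
Odds after that evidence = (33/967) × 0.525 = 693/38680.
Target odds = 0.9/0.1 = 9.
Need 2.4ⁿ ≥ 9 ÷ (693/38680) = 38680/77.
2.4⁷ = 35831808/78125 falls short of 38680/77 but 2.4⁸ = 429981696/390625 reaches it, so n = 8.

8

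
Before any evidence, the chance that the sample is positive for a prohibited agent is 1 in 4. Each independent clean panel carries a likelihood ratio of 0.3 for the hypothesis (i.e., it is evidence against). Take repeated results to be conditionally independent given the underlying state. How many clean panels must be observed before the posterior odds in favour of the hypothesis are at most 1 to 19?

Prior odds = 0.25/0.75 = 1/3.
Likelihood ratio per clean panel = 0.3.
Target odds = 1/19.
Need (1/3) × 0.3ⁿ ≤ 1/19, i.e. 0.3ⁿ ≤ 3/19.
0.3¹ = 0.3 is still above 3/19 but 0.3² = 0.09 is at or below it, so n = 2.

2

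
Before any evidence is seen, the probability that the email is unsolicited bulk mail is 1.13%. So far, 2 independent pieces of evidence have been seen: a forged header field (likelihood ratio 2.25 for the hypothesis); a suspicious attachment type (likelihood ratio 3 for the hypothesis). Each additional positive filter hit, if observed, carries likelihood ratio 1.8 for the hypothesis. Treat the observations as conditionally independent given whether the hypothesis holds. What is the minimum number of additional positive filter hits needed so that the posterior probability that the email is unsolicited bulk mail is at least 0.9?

Prior odds = 0.0113/0.9887 = 113/9887.
Combined Bayes factor of the evidence already in hand = 2.25 × 3 = 6.75.
Odds after that evidence = (113/9887) × 6.75 = 3051/39548.
Target odds = 0.9/0.1 = 9.
Need 1.8ⁿ ≥ 9 ÷ (3051/39548) = 39548/339.
1.8⁸ = 43046721/390625 falls short of 39548/339 but 1.8⁹ = 387420489/1953125 reaches it, so n = 9.

9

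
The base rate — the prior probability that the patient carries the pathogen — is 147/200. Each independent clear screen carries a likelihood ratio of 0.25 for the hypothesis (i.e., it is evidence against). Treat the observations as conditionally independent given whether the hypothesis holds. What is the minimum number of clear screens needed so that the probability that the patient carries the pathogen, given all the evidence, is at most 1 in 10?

Prior odds = 0.735/0.265 = 147/53.
Likelihood ratio per clear screen = 0.25.
Target odds: 0.1 ÷ 0.9 = 1/9.
Require 0.25ⁿ ≤ 1/9 ÷ (147/53) = 53/1323.
0.25² = 0.0625 is still above 53/1323 but 0.25³ = 0.015625 is at or below it, so n = 3.

3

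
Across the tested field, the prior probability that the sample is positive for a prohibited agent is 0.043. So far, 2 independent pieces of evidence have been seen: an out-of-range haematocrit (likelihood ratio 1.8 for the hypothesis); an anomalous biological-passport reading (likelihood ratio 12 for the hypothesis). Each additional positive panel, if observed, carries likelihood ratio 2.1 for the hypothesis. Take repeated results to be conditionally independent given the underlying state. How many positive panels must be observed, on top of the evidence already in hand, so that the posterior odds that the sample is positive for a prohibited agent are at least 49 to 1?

6

Prior odds = 0.043/0.957 = 43/957.
Combined Bayes factor of the evidence already in hand = 1.8 × 12 = 21.6.
Odds after that evidence = (43/957) × 21.6 = 1548/1595.
Target odds = 49.
Need 2.1ⁿ ≥ 49 ÷ (1548/1595) = 78155/1548.
2.1⁵ = 4084101/100000 falls short of 78155/1548 but 2.1⁶ = 85766121/1000000 reaches it, so n = 6.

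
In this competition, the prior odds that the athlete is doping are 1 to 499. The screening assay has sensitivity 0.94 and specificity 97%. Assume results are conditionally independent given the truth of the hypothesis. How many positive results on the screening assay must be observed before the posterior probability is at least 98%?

Prior odds = 1/499.
False-positive rate = 1 − 0.97 = 0.03; likelihood ratio of a positive = 0.94/0.03 = 94/3.
Target posterior odds = 0.98/0.02 = 49.
Require (94/3)ⁿ ≥ 49 ÷ (1/499) = 24451.
(94/3)² = 8836/9 falls short of 24451 but (94/3)³ = 830584/27 reaches it, so n = 3.

3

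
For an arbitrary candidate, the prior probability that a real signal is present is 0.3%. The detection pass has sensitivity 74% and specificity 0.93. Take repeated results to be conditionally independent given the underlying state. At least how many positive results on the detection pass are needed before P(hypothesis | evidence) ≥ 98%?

5

Prior odds: 0.003 ÷ 0.997 = 3/997.
False-positive rate = 1 − 0.93 = 0.07; likelihood ratio of a positive = 0.74/0.07 = 74/7.
Target posterior odds = 0.98/0.02 = 49.
Require (74/7)ⁿ ≥ 49 ÷ (3/997) = 48853/3.
(74/7)⁴ = 29986576/2401 falls short of 48853/3 but (74/7)⁵ ≈132029 reaches it, so n = 5.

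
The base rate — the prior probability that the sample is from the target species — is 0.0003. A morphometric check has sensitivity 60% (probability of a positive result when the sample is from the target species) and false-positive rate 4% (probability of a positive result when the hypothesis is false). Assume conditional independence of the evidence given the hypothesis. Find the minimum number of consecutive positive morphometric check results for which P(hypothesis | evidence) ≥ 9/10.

Prior odds = 0.0003/0.9997 = 3/9997.
Likelihood ratio of a positive result = 0.6/0.04 = 15.
Target odds: 0.9 ÷ 0.1 = 9.
Require 15ⁿ ≥ 9 ÷ (3/9997) = 29991.
15³ = 3375 falls short of 29991 but 15⁴ = 50625 reaches it, so n = 4.

4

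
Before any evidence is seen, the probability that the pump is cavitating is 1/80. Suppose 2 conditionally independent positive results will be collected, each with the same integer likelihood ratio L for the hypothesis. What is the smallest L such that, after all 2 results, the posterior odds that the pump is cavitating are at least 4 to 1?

Prior odds = 0.0125/0.9875 = 1/79.
Target odds = 4.
Need L² ≥ 4 ÷ (1/79) = 316.
17² = 289 < 316 ≤ 324 = 18², so L = 18.

18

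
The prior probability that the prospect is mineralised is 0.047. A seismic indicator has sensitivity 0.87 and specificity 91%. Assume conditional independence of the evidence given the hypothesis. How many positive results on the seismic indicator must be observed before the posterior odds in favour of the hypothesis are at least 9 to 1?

Prior odds = 0.047/0.953 = 47/953.
False-positive rate = 1 − 0.91 = 0.09; likelihood ratio of a positive = 0.87/0.09 = 29/3.
Target odds = 9.
Require (29/3)ⁿ ≥ 9 ÷ (47/953) = 8577/47.
(29/3)² = 841/9 falls short of 8577/47 but (29/3)³ = 24389/27 reaches it, so n = 3.

3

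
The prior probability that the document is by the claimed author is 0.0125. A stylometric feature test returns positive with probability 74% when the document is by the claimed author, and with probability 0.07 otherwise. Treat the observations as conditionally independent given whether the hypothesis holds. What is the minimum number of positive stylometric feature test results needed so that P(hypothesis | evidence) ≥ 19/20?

Prior odds = 0.0125/0.9875 = 1/79.
Likelihood ratio of a positive result = 0.74/0.07 = 74/7.
Target posterior odds = 0.95/0.05 = 19.
Need (1/79) × (74/7)ⁿ ≥ 19, i.e. (74/7)ⁿ ≥ 1501.
(74/7)³ = 405224/343 falls short of 1501 but (74/7)⁴ = 29986576/2401 reaches it, so n = 4.

4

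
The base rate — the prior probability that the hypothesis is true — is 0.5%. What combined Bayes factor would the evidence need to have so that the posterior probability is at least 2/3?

398

Prior odds = 0.005/0.995 = 1/199.
Target odds = (2/3)/(1/3) = 2.
Required Bayes factor = 2 ÷ (1/199) = 398.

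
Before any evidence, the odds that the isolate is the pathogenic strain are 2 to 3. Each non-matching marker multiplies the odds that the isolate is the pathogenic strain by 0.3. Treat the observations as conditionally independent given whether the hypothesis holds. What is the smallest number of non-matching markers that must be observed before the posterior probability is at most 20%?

1

Prior odds = 2/3.
Likelihood ratio per non-matching marker = 0.3.
Target odds: 0.2 ÷ 0.8 = 0.25.
Require 0.3ⁿ ≤ 0.25 ÷ (2/3) = 0.375.
0.3¹ = 0.3, which is already at or below the required 0.375; so n = 1.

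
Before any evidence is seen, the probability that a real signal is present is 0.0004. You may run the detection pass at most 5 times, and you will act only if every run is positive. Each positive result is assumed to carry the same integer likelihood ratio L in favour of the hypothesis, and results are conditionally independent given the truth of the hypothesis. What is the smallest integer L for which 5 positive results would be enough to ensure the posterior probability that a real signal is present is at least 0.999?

20

Prior odds = 0.0004/0.9996 = 1/2499.
Target odds = 0.999/0.001 = 999.
Need L⁵ ≥ 999 ÷ (1/2499) = 2496501.
19⁵ = 2476099 < 2496501 ≤ 3200000 = 20⁵, so L = 20.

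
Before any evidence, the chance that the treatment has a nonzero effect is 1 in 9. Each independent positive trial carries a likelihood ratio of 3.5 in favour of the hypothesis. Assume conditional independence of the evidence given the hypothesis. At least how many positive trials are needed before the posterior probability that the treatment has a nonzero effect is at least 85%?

4

Prior odds = (1/9)/(8/9) = 0.125.
Likelihood ratio per positive trial = 3.5.
Target odds: 0.85 ÷ 0.15 = 17/3.
Need 0.125 × 3.5ⁿ ≥ 17/3, i.e. 3.5ⁿ ≥ 136/3.
3.5³ = 42.875 falls short of 136/3 but 3.5⁴ = 150.0625 reaches it, so n = 4.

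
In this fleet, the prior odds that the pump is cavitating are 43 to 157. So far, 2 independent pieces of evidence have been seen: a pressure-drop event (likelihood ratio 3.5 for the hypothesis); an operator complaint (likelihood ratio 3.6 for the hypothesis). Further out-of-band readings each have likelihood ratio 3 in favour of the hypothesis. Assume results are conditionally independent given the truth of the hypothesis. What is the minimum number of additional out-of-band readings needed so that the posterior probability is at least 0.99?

Prior odds = 43/157.
Combined Bayes factor of the evidence already in hand = 3.5 × 3.6 = 12.6.
Odds after that evidence = (43/157) × 12.6 = 2709/785.
Target odds = 0.99/0.01 = 99.
Need 3ⁿ ≥ 99 ÷ (2709/785) = 8635/301.
3³ = 27 falls short of 8635/301 but 3⁴ = 81 reaches it, so n = 4.

4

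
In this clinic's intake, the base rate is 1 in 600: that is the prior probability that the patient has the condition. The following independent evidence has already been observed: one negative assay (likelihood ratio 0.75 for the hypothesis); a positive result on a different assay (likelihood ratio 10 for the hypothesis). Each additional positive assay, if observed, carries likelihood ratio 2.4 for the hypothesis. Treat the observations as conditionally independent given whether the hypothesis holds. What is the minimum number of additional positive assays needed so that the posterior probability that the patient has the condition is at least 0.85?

7

Prior odds = (1/600)/(599/600) = 1/599.
Combined Bayes factor of the evidence already in hand = 0.75 × 10 = 7.5.
Odds after that evidence = (1/599) × 7.5 = 15/1198.
Target odds = 0.85/0.15 = 17/3.
Need 2.4ⁿ ≥ 17/3 ÷ (15/1198) = 20366/45.
2.4⁶ = 2985984/15625 falls short of 20366/45 but 2.4⁷ = 35831808/78125 reaches it, so n = 7.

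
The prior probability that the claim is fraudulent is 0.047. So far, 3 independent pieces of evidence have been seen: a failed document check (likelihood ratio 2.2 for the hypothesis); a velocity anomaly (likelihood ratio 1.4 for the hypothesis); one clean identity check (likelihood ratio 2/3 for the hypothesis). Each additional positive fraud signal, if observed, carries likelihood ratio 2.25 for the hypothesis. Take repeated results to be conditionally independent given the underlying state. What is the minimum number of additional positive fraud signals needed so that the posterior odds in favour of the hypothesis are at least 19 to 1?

Prior odds = 0.047/0.953 = 47/953.
Combined Bayes factor of the evidence already in hand = 2.2 × 1.4 × (2/3) = 154/75.
Odds after that evidence = (47/953) × 154/75 = 7238/71475.
Target odds = 19.
Need 2.25ⁿ ≥ 19 ÷ (7238/71475) = 1358025/7238.
2.25⁶ = 531441/4096 falls short of 1358025/7238 but 2.25⁷ = 4782969/16384 reaches it, so n = 7.

7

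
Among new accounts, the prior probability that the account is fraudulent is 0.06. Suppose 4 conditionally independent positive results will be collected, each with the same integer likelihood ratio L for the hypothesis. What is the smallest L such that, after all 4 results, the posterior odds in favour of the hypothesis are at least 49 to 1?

Prior odds = 0.06/0.94 = 3/47.
Target odds = 49.
Need L⁴ ≥ 49 ÷ (3/47) = 2303/3.
5⁴ = 625 < 2303/3 ≤ 1296 = 6⁴, so L = 6.

6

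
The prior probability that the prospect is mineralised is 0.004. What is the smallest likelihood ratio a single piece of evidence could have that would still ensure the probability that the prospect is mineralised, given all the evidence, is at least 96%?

5976

Prior odds = 0.004/0.996 = 1/249.
Target odds = 0.96/0.04 = 24.
Required Bayes factor = 24 ÷ (1/249) = 5976.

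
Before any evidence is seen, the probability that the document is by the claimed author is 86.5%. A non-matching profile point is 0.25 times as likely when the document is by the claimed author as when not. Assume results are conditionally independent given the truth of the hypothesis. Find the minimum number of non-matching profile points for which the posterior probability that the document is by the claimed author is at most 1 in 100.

5

Prior odds: 0.865 ÷ 0.135 = 173/27.
Likelihood ratio per non-matching profile point = 0.25.
Target odds: 0.01 ÷ 0.99 = 1/99.
Require 0.25ⁿ ≤ 1/99 ÷ (173/27) = 3/1903.
0.25⁴ = 0.00390625 is still above 3/1903 but 0.25⁵ = 1/1024 is at or below it, so n = 5.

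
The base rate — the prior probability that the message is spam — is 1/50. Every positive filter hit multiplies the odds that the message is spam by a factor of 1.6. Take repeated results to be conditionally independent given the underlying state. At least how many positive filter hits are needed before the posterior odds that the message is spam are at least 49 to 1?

Prior odds: 0.02 ÷ 0.98 = 1/49.
Likelihood ratio per positive filter hit = 1.6.
Target odds = 49.
Require 1.6ⁿ ≥ 49 ÷ (1/49) = 2401.
1.6¹⁶ ≈1844.67 falls short of 2401 but 1.6¹⁷ ≈2951.48 reaches it, so n = 17.

17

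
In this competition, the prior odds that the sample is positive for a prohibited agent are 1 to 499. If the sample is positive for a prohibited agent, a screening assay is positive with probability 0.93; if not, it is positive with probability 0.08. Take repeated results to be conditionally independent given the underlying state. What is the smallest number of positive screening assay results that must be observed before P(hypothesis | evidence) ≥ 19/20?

4

Prior odds = 1/499.
Likelihood ratio of a positive = 0.93/0.08 = 11.625.
Target odds: 0.95 ÷ 0.05 = 19.
Need (1/499) × 11.625ⁿ ≥ 19, i.e. 11.625ⁿ ≥ 9481.
11.625³ = 804357/512 falls short of 9481 but 11.625⁴ = 74805201/4096 reaches it, so n = 4.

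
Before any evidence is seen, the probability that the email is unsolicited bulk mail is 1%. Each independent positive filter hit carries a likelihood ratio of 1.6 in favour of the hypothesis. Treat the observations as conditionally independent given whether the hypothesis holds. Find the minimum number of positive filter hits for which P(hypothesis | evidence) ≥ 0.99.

Prior odds: 0.01 ÷ 0.99 = 1/99.
Likelihood ratio per positive filter hit = 1.6.
Target posterior odds = 0.99/0.01 = 99.
Need (1/99) × 1.6ⁿ ≥ 99, i.e. 1.6ⁿ ≥ 9801.
1.6¹⁹ ≈7555.79 falls short of 9801 but 1.6²⁰ ≈12089.3 reaches it, so n = 20.

20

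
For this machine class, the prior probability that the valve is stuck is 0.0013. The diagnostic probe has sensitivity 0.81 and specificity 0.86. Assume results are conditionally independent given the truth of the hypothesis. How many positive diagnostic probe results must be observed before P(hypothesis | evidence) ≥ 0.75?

5

Prior odds = 0.0013/0.9987 = 13/9987.
False-positive rate = 1 − 0.86 = 0.14; likelihood ratio of a positive = 0.81/0.14 = 81/14.
Target odds: 0.75 ÷ 0.25 = 3.
Require (81/14)ⁿ ≥ 3 ÷ (13/9987) = 29961/13.
(81/14)⁴ = 43046721/38416 falls short of 29961/13 but (81/14)⁵ ≈6483.13 reaches it, so n = 5.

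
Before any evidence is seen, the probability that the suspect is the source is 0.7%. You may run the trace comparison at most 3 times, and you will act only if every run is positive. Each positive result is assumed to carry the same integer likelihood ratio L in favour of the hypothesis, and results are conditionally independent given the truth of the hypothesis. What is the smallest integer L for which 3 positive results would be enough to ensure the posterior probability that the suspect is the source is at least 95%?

Prior odds = 0.007/0.993 = 7/993.
Target odds = 0.95/0.05 = 19.
Need L³ ≥ 19 ÷ (7/993) = 18867/7.
13³ = 2197 < 18867/7 ≤ 2744 = 14³, so L = 14.

14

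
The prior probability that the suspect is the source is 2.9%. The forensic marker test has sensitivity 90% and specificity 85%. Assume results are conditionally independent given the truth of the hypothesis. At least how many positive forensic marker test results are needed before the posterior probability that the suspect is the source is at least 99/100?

Prior odds = 0.029/0.971 = 29/971.
False-positive rate = 1 − 0.85 = 0.15; likelihood ratio of a positive = 0.9/0.15 = 6.
Target posterior odds = 0.99/0.01 = 99.
Need (29/971) × 6ⁿ ≥ 99, i.e. 6ⁿ ≥ 96129/29.
6⁴ = 1296 falls short of 96129/29 but 6⁵ = 7776 reaches it, so n = 5.

5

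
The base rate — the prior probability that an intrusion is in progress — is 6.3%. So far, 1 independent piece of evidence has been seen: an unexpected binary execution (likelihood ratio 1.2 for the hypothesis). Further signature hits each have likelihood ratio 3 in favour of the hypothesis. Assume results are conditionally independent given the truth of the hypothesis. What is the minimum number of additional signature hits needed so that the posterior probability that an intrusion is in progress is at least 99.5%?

8

Prior odds = 0.063/0.937 = 63/937.
Bayes factor of the evidence already in hand = 1.2.
Odds after that evidence = (63/937) × 1.2 = 378/4685.
Target odds = 0.995/0.005 = 199.
Need 3ⁿ ≥ 199 ÷ (378/4685) = 932315/378.
3⁷ = 2187 falls short of 932315/378 but 3⁸ = 6561 reaches it, so n = 8.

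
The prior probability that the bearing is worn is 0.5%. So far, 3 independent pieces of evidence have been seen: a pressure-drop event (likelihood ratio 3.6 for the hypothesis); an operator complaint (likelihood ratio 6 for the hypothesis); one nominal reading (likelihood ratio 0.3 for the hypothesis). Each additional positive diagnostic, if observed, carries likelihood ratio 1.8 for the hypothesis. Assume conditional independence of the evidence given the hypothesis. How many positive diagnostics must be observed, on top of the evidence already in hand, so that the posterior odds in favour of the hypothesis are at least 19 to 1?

11

Prior odds = 0.005/0.995 = 1/199.
Combined Bayes factor of the evidence already in hand = 3.6 × 6 × 0.3 = 6.48.
Odds after that evidence = (1/199) × 6.48 = 162/4975.
Target odds = 19.
Need 1.8ⁿ ≥ 19 ÷ (162/4975) = 94525/162.
1.8¹⁰ ≈357.047 falls short of 94525/162 but 1.8¹¹ ≈642.684 reaches it, so n = 11.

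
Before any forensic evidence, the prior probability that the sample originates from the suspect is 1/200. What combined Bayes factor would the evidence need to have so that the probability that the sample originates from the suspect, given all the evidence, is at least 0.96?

Prior odds = 0.005/0.995 = 1/199.
Target odds = 0.96/0.04 = 24.
Required Bayes factor = 24 ÷ (1/199) = 4776.

4776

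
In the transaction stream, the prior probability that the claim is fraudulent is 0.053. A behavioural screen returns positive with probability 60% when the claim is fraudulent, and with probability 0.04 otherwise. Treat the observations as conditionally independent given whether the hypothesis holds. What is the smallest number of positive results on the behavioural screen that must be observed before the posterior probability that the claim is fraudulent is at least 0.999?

Prior odds = 0.053/0.947 = 53/947.
Likelihood ratio of a positive result = 0.6/0.04 = 15.
Target posterior odds = 0.999/0.001 = 999.
Require 15ⁿ ≥ 999 ÷ (53/947) = 946053/53.
15³ = 3375 falls short of 946053/53 but 15⁴ = 50625 reaches it, so n = 4.

4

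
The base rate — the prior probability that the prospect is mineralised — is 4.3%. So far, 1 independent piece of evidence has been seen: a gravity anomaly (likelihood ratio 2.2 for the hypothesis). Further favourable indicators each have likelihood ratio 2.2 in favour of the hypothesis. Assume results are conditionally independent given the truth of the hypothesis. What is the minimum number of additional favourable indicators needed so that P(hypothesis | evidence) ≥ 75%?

5

Prior odds = 0.043/0.957 = 43/957.
Bayes factor of the evidence already in hand = 2.2.
Odds after that evidence = (43/957) × 2.2 = 43/435.
Target odds = 0.75/0.25 = 3.
Need 2.2ⁿ ≥ 3 ÷ (43/435) = 1305/43.
2.2⁴ = 23.4256 falls short of 1305/43 but 2.2⁵ = 51.53632 reaches it, so n = 5.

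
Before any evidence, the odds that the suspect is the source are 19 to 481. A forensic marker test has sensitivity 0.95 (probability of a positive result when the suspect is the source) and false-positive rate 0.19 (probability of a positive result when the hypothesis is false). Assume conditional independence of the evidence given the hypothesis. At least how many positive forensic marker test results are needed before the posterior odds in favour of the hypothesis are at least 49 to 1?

Prior odds = 19/481.
Likelihood ratio of a positive result = 0.95/0.19 = 5.
Target odds = 49.
Need (19/481) × 5ⁿ ≥ 49, i.e. 5ⁿ ≥ 23569/19.
5⁴ = 625 falls short of 23569/19 but 5⁵ = 3125 reaches it, so n = 5.

5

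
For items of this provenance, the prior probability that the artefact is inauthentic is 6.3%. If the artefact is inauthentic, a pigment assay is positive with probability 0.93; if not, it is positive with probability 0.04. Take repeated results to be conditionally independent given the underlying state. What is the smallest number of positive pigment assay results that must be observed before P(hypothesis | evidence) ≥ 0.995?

3

Prior odds: 0.063 ÷ 0.937 = 63/937.
Likelihood ratio of a positive = 0.93/0.04 = 23.25.
Target posterior odds = 0.995/0.005 = 199.
Need (63/937) × 23.25ⁿ ≥ 199, i.e. 23.25ⁿ ≥ 186463/63.
23.25² = 540.5625 falls short of 186463/63 but 23.25³ = 804357/64 reaches it, so n = 3.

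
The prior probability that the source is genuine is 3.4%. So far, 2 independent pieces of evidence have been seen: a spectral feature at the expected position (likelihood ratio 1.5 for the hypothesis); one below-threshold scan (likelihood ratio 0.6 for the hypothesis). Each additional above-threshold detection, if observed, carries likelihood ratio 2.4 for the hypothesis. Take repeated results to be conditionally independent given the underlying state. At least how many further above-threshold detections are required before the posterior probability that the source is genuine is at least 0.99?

10

Prior odds = 0.034/0.966 = 17/483.
Combined Bayes factor of the evidence already in hand = 1.5 × 0.6 = 0.9.
Odds after that evidence = (17/483) × 0.9 = 51/1610.
Target odds = 0.99/0.01 = 99.
Need 2.4ⁿ ≥ 99 ÷ (51/1610) = 53130/17.
2.4⁹ ≈2641.81 falls short of 53130/17 but 2.4¹⁰ ≈6340.34 reaches it, so n = 10.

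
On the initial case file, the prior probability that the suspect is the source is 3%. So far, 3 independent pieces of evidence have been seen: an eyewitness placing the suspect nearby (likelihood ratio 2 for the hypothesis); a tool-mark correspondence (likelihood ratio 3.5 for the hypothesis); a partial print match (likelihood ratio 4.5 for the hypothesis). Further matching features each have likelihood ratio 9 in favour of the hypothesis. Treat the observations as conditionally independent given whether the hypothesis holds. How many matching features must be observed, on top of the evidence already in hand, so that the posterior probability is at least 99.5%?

Prior odds = 0.03/0.97 = 3/97.
Combined Bayes factor of the evidence already in hand = 2 × 3.5 × 4.5 = 31.5.
Odds after that evidence = (3/97) × 31.5 = 189/194.
Target odds = 0.995/0.005 = 199.
Need 9ⁿ ≥ 199 ÷ (189/194) = 38606/189.
9² = 81 falls short of 38606/189 but 9³ = 729 reaches it, so n = 3.

3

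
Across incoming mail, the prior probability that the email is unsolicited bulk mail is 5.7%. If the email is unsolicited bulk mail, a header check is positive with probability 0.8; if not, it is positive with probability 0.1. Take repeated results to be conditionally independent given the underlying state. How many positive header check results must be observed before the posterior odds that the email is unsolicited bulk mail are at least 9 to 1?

3

Prior odds = 0.057/0.943 = 57/943.
Likelihood ratio of a positive = 0.8/0.1 = 8.
Target odds = 9.
Need (57/943) × 8ⁿ ≥ 9, i.e. 8ⁿ ≥ 2829/19.
8² = 64 falls short of 2829/19 but 8³ = 512 reaches it, so n = 3.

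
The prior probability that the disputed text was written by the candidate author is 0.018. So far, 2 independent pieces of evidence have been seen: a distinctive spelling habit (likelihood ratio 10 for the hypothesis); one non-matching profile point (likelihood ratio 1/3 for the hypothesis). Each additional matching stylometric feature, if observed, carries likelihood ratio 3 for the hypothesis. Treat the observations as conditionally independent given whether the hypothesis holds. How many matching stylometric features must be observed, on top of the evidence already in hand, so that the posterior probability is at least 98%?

Prior odds = 0.018/0.982 = 9/491.
Combined Bayes factor of the evidence already in hand = 10 × (1/3) = 10/3.
Odds after that evidence = (9/491) × 10/3 = 30/491.
Target odds = 0.98/0.02 = 49.
Need 3ⁿ ≥ 49 ÷ (30/491) = 24059/30.
3⁶ = 729 falls short of 24059/30 but 3⁷ = 2187 reaches it, so n = 7.

7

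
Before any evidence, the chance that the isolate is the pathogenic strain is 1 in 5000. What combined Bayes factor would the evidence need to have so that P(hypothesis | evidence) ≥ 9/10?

44991

Prior odds = 0.0002/0.9998 = 1/4999.
Target odds = 0.9/0.1 = 9.
Required Bayes factor = 9 ÷ (1/4999) = 44991.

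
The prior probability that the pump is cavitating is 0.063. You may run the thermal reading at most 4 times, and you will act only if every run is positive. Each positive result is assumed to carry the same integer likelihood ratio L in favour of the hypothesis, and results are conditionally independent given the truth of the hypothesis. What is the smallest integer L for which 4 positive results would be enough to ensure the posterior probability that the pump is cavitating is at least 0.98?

Prior odds = 0.063/0.937 = 63/937.
Target odds = 0.98/0.02 = 49.
Need L⁴ ≥ 49 ÷ (63/937) = 6559/9.
5⁴ = 625 < 6559/9 ≤ 1296 = 6⁴, so L = 6.

6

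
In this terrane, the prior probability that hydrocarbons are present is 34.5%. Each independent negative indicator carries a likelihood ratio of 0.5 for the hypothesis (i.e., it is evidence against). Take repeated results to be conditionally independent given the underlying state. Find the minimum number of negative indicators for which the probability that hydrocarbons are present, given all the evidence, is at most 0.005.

Prior odds: 0.345 ÷ 0.655 = 69/131.
Likelihood ratio per negative indicator = 0.5.
Target odds: 0.005 ÷ 0.995 = 1/199.
Require 0.5ⁿ ≤ 1/199 ÷ (69/131) = 131/13731.
0.5⁶ = 0.015625 is still above 131/13731 but 0.5⁷ = 0.0078125 is at or below it, so n = 7.

7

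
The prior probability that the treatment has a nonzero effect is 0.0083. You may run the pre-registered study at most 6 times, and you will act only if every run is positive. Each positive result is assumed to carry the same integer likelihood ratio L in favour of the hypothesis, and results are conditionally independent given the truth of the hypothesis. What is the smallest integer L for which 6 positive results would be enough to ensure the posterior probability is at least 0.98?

5

Prior odds = 0.0083/0.9917 = 83/9917.
Target odds = 0.98/0.02 = 49.
Need L⁶ ≥ 49 ÷ (83/9917) = 485933/83.
4⁶ = 4096 < 485933/83 ≤ 15625 = 5⁶, so L = 5.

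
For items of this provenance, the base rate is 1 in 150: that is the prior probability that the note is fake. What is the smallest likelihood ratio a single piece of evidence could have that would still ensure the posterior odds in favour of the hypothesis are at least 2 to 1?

298

Prior odds = (1/150)/(149/150) = 1/149.
Target odds = 2.
Required Bayes factor = 2 ÷ (1/149) = 298.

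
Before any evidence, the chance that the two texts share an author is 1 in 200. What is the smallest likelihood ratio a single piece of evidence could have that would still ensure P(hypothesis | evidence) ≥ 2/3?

398

Prior odds = 0.005/0.995 = 1/199.
Target odds = (2/3)/(1/3) = 2.
Required Bayes factor = 2 ÷ (1/199) = 398.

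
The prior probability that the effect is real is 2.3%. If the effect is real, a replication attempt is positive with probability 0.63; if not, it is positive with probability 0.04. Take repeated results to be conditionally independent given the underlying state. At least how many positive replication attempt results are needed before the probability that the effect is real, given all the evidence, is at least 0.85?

Prior odds = 0.023/0.977 = 23/977.
Likelihood ratio of a positive = 0.63/0.04 = 15.75.
Target posterior odds = 0.85/0.15 = 17/3.
Need (23/977) × 15.75ⁿ ≥ 17/3, i.e. 15.75ⁿ ≥ 16609/69.
15.75¹ = 15.75 falls short of 16609/69 but 15.75² = 248.0625 reaches it, so n = 2.

2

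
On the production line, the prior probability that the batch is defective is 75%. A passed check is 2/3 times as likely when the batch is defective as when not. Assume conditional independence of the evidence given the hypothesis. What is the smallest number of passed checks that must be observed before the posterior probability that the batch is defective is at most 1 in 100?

15

Prior odds: 0.75 ÷ 0.25 = 3.
Likelihood ratio per passed check = 2/3.
Target posterior odds = 0.01/0.99 = 1/99.
Require (2/3)ⁿ ≤ 1/99 ÷ 3 = 1/297.
(2/3)¹⁴ = 16384/4782969 is still above 1/297 but (2/3)¹⁵ = 32768/14348907 is at or below it, so n = 15.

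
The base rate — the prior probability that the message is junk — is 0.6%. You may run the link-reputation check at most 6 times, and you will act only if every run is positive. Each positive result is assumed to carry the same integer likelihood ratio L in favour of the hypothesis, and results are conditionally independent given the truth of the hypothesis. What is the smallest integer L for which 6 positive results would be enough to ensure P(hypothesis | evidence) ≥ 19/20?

Prior odds = 0.006/0.994 = 3/497.
Target odds = 0.95/0.05 = 19.
Need L⁶ ≥ 19 ÷ (3/497) = 9443/3.
3⁶ = 729 < 9443/3 ≤ 4096 = 4⁶, so L = 4.

4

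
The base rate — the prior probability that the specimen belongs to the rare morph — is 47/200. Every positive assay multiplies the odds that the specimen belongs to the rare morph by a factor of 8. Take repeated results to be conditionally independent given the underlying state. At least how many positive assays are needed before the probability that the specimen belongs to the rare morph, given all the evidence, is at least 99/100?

Prior odds: 0.235 ÷ 0.765 = 47/153.
Likelihood ratio per positive assay = 8.
Target posterior odds = 0.99/0.01 = 99.
Require 8ⁿ ≥ 99 ÷ (47/153) = 15147/47.
8² = 64 falls short of 15147/47 but 8³ = 512 reaches it, so n = 3.

3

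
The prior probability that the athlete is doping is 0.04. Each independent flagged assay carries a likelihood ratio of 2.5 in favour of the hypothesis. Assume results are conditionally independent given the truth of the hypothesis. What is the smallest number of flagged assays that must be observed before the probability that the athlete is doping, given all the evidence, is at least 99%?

Prior odds: 0.04 ÷ 0.96 = 1/24.
Likelihood ratio per flagged assay = 2.5.
Target posterior odds = 0.99/0.01 = 99.
Need (1/24) × 2.5ⁿ ≥ 99, i.e. 2.5ⁿ ≥ 2376.
2.5⁸ = 390625/256 falls short of 2376 but 2.5⁹ = 1953125/512 reaches it, so n = 9.

9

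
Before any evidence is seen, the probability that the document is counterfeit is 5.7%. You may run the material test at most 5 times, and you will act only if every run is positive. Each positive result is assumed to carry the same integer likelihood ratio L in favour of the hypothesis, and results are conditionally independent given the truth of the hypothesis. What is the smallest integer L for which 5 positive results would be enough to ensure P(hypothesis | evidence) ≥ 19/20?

Prior odds = 0.057/0.943 = 57/943.
Target odds = 0.95/0.05 = 19.
Need L⁵ ≥ 19 ÷ (57/943) = 943/3.
3⁵ = 243 < 943/3 ≤ 1024 = 4⁵, so L = 4.

4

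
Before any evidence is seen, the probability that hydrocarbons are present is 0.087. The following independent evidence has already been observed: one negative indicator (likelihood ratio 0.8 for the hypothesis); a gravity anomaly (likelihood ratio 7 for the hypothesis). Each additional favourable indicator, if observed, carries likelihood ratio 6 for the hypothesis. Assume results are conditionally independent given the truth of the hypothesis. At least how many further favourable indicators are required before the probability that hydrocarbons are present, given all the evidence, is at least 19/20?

2

Prior odds = 0.087/0.913 = 87/913.
Combined Bayes factor of the evidence already in hand = 0.8 × 7 = 5.6.
Odds after that evidence = (87/913) × 5.6 = 2436/4565.
Target odds = 0.95/0.05 = 19.
Need 6ⁿ ≥ 19 ÷ (2436/4565) = 86735/2436.
6¹ = 6 falls short of 86735/2436 but 6² = 36 reaches it, so n = 2.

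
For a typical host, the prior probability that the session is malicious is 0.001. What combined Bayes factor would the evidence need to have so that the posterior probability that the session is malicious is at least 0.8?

Prior odds = 0.001/0.999 = 1/999.
Target odds = 0.8/0.2 = 4.
Required Bayes factor = 4 ÷ (1/999) = 3996.

3996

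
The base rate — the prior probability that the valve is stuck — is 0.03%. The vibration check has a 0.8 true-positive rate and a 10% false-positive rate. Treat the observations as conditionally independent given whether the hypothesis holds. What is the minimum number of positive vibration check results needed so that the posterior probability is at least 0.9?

Prior odds = 0.0003/0.9997 = 3/9997.
Likelihood ratio of a positive result = 0.8/0.1 = 8.
Target odds: 0.9 ÷ 0.1 = 9.
Require 8ⁿ ≥ 9 ÷ (3/9997) = 29991.
8⁴ = 4096 falls short of 29991 but 8⁵ = 32768 reaches it, so n = 5.

5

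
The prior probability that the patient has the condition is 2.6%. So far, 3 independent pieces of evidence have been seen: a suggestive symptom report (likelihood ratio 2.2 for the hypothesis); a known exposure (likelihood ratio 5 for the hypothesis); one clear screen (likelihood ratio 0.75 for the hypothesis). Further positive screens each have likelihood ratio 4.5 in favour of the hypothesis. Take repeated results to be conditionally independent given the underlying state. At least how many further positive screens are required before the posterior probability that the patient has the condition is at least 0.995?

5

Prior odds = 0.026/0.974 = 13/487.
Combined Bayes factor of the evidence already in hand = 2.2 × 5 × 0.75 = 8.25.
Odds after that evidence = (13/487) × 8.25 = 429/1948.
Target odds = 0.995/0.005 = 199.
Need 4.5ⁿ ≥ 199 ÷ (429/1948) = 387652/429.
4.5⁴ = 410.0625 falls short of 387652/429 but 4.5⁵ = 1845.28125 reaches it, so n = 5.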